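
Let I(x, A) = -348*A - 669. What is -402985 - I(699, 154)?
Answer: -348724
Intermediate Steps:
I(x, A) = -669 - 348*A
-402985 - I(699, 154) = -402985 - (-669 - 348*154) = -402985 - (-669 - 53592) = -402985 - 1*(-54261) = -402985 + 54261 = -348724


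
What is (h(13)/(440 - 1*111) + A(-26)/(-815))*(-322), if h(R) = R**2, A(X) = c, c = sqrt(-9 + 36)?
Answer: -7774/47 + 966*sqrt(3)/815 ≈ -163.35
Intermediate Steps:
c = 3*sqrt(3) (c = sqrt(27) = 3*sqrt(3) ≈ 5.1962)
A(X) = 3*sqrt(3)
(h(13)/(440 - 1*111) + A(-26)/(-815))*(-322) = (13**2/(440 - 1*111) + (3*sqrt(3))/(-815))*(-322) = (169/(440 - 111) + (3*sqrt(3))*(-1/815))*(-322) = (169/329 - 3*sqrt(3)/815)*(-322) = -7774/47 + 966*sqrt(3)/815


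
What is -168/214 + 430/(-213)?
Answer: -63902/22791 ≈ -2.8038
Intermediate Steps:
-168/214 + 430/(-213) = -168*1/214 + 430*(-1/213) = -84/107 - 430/213 = -63902/22791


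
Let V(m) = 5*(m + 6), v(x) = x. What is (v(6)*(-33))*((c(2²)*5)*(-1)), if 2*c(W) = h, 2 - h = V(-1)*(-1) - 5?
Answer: 15840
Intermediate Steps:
V(m) = 30 + 5*m (V(m) = 5*(6 + m) = 30 + 5*m)
h = 32 (h = 2 - ((30 + 5*(-1))*(-1) - 5) = 2 - ((30 - 5)*(-1) - 5) = 2 - (25*(-1) - 5) = 2 - (-25 - 5) = 2 - 1*(-30) = 2 + 30 = 32)
c(W) = 16 (c(W) = (½)*32 = 16)
(v(6)*(-33))*((c(2²)*5)*(-1)) = (6*(-33))*((16*5)*(-1)) = -15840*(-1) = -198*(-80) = 15840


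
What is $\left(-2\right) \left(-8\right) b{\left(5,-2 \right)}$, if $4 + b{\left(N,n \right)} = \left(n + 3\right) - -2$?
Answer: $-16$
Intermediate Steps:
$b{\left(N,n \right)} = 1 + n$ ($b{\left(N,n \right)} = -4 + \left(\left(n + 3\right) - -2\right) = -4 + \left(\left(3 + n\right) + 2\right) = -4 + \left(5 + n\right) = 1 + n$)
$\left(-2\right) \left(-8\right) b{\left(5,-2 \right)} = \left(-2\right) \left(-8\right) \left(1 - 2\right) = 16 \left(-1\right) = -16$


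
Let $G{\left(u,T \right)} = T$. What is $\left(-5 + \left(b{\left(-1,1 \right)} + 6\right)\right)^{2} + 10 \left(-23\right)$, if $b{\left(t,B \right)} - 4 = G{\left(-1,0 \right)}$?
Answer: $-205$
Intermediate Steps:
$b{\left(t,B \right)} = 4$ ($b{\left(t,B \right)} = 4 + 0 = 4$)
$\left(-5 + \left(b{\left(-1,1 \right)} + 6\right)\right)^{2} + 10 \left(-23\right) = \left(-5 + \left(4 + 6\right)\right)^{2} + 10 \left(-23\right) = \left(-5 + 10\right)^{2} - 230 = 5^{2} - 230 = 25 - 230 = -205$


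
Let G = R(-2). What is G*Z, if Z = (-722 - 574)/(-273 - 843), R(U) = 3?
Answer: 108/31 ≈ 3.4839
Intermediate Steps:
Z = 36/31 (Z = -1296/(-1116) = -1296*(-1/1116) = 36/31 ≈ 1.1613)
G = 3
G*Z = 3*(36/31) = 108/31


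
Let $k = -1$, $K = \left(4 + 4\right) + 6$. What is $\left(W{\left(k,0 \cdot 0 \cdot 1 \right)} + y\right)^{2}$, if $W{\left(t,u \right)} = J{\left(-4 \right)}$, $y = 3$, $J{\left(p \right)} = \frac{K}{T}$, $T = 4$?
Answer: $\frac{169}{4} \approx 42.25$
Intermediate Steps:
$K = 14$ ($K = 8 + 6 = 14$)
$J{\left(p \right)} = \frac{7}{2}$ ($J{\left(p \right)} = \frac{14}{4} = 14 \cdot \frac{1}{4} = \frac{7}{2}$)
$W{\left(t,u \right)} = \frac{7}{2}$
$\left(W{\left(k,0 \cdot 0 \cdot 1 \right)} + y\right)^{2} = \left(\frac{7}{2} + 3\right)^{2} = \left(\frac{13}{2}\right)^{2} = \frac{169}{4}$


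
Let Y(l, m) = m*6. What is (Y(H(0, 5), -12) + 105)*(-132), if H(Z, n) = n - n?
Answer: -4356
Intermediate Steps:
H(Z, n) = 0
Y(l, m) = 6*m
(Y(H(0, 5), -12) + 105)*(-132) = (6*(-12) + 105)*(-132) = (-72 + 105)*(-132) = 33*(-132) = -4356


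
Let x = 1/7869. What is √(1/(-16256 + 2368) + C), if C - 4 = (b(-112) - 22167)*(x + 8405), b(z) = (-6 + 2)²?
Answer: I*√34743181443165215270817/13660584 ≈ 13645.0*I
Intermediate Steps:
b(z) = 16 (b(z) = (-4)² = 16)
x = 1/7869 ≈ 0.00012708
C = -1465043761370/7869 (C = 4 + (16 - 22167)*(1/7869 + 8405) = 4 - 22151*66138946/7869 = 4 - 1465043792846/7869 = -1465043761370/7869 ≈ -1.8618e+8)
√(1/(-16256 + 2368) + C) = √(1/(-16256 + 2368) - 1465043761370/7869) = √(1/(-13888) - 1465043761370/7869) = √(-1/13888 - 1465043761370/7869) = √(-20346527757914429/109284672) = I*√34743181443165215270817/13660584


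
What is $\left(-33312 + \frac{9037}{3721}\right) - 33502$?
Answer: $- \frac{248605857}{3721} \approx -66812.0$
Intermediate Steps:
$\left(-33312 + \frac{9037}{3721}\right) - 33502 = - \frac{123944915}{3721} - 33502 = - \frac{248605857}{3721}$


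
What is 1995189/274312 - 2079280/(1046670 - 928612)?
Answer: -167411716199/16192363048 ≈ -10.339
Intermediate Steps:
1995189/274312 - 2079280/(1046670 - 928612) = 1995189*(1/274312) - 2079280/118058 = 1995189/274312 - 2079280*1/118058 = 1995189/274312 - 1039640/59029 = -167411716199/16192363048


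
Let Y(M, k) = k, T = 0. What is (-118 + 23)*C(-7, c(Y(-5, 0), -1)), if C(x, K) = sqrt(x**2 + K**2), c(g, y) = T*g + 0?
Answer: -665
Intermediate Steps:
c(g, y) = 0 (c(g, y) = 0*g + 0 = 0 + 0 = 0)
C(x, K) = sqrt(K**2 + x**2)
(-118 + 23)*C(-7, c(Y(-5, 0), -1)) = (-118 + 23)*sqrt(0**2 + (-7)**2) = -95*sqrt(0 + 49) = -95*sqrt(49) = -95*7 = -665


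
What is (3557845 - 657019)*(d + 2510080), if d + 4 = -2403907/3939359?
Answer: 28683622985145213402/3939359 ≈ 7.2813e+12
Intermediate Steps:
d = -18161343/3939359 (d = -4 - 2403907/3939359 = -18161343/3939359 ≈ -4.6102)
(3557845 - 657019)*(d + 2510080) = (3557845 - 657019)*(-18161343/3939359 + 2510080) = 2900826*(9888088077377/3939359) = 28683622985145213402/3939359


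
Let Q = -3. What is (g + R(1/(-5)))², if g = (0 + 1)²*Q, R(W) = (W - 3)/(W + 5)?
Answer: 121/9 ≈ 13.444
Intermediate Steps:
R(W) = (-3 + W)/(5 + W)
g = -3 (g = (0 + 1)²*(-3) = 1²*(-3) = 1*(-3) = -3)
(g + R(1/(-5)))² = (-3 + (-3 + 1/(-5))/(5 + 1/(-5)))² = (-3 + (-3 - ⅕)/(5 - ⅕))² = (-3 - 16/5/(24/5))² = (-3 + (5/24)*(-16/5))² = (-3 - ⅔)² = (-11/3)² = 121/9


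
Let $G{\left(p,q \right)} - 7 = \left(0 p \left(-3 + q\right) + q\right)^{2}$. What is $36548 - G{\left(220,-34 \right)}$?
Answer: $35385$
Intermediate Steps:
$G{\left(p,q \right)} = 7 + q^{2}$ ($G{\left(p,q \right)} = 7 + \left(0 p \left(-3 + q\right) + q\right)^{2} = 7 + \left(0 \left(-3 + q\right) + q\right)^{2} = 7 + \left(0 + q\right)^{2} = 7 + q^{2}$)
$36548 - G{\left(220,-34 \right)} = 36548 - \left(7 + \left(-34\right)^{2}\right) = 36548 - \left(7 + 1156\right) = 36548 - 1163 = 35385$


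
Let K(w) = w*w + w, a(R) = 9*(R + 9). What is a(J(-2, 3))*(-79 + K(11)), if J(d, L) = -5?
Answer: 1908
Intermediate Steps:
a(R) = 81 + 9*R (a(R) = 9*(9 + R) = 81 + 9*R)
K(w) = w + w**2 (K(w) = w**2 + w = w + w**2)
a(J(-2, 3))*(-79 + K(11)) = (81 + 9*(-5))*(-79 + 11*(1 + 11)) = (81 - 45)*(-79 + 11*12) = 36*(-79 + 132) = 36*53 = 1908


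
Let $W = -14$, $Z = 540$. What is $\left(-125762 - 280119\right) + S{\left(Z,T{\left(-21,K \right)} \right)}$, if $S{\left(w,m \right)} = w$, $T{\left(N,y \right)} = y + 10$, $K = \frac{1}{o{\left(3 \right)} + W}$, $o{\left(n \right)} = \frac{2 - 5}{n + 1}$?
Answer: $-405341$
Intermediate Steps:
$o{\left(n \right)} = - \frac{3}{1 + n}$
$K = - \frac{4}{59}$ ($K = \frac{1}{- \frac{3}{1 + 3} - 14} = \frac{1}{- \frac{3}{4} - 14} = \frac{1}{- \frac{59}{4}} = - \frac{4}{59} \approx -0.067797$)
$T{\left(N,y \right)} = 10 + y$
$\left(-125762 - 280119\right) + S{\left(Z,T{\left(-21,K \right)} \right)} = \left(-125762 - 280119\right) + 540 = -405881 + 540 = -405341$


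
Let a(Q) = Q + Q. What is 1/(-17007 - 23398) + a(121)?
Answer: 9778009/40405 ≈ 242.00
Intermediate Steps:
a(Q) = 2*Q
1/(-17007 - 23398) + a(121) = 1/(-17007 - 23398) + 2*121 = 1/(-40405) + 242 = -1/40405 + 242 = 9778009/40405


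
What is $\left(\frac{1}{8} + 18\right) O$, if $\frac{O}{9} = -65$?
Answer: $- \frac{84825}{8} \approx -10603.0$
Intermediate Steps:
$O = -585$ ($O = 9 \left(-65\right) = -585$)
$\left(\frac{1}{8} + 18\right) O = \left(\frac{1}{8} + 18\right) \left(-585\right) = \frac{145}{8} \left(-585\right) = - \frac{84825}{8}$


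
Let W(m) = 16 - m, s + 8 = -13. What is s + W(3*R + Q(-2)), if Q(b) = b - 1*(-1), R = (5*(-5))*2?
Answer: 146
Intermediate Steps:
s = -21 (s = -8 - 13 = -21)
R = -50 (R = -25*2 = -50)
Q(b) = 1 + b (Q(b) = b + 1 = 1 + b)
s + W(3*R + Q(-2)) = -21 + (16 - (3*(-50) + (1 - 2))) = -21 + (16 - (-150 - 1)) = -21 + (16 - 1*(-151)) = -21 + (16 + 151) = -21 + 167 = 146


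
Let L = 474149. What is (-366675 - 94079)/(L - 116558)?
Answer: -460754/357591 ≈ -1.2885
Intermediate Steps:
(-366675 - 94079)/(L - 116558) = (-366675 - 94079)/(474149 - 116558) = -460754/357591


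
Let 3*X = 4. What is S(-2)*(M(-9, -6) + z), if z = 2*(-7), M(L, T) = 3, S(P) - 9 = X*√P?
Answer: -99 - 44*I*√2/3 ≈ -99.0 - 20.742*I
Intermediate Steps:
X = 4/3 (X = (⅓)*4 = 4/3 ≈ 1.3333)
S(P) = 9 + 4*√P/3
z = -14
S(-2)*(M(-9, -6) + z) = (9 + 4*√(-2)/3)*(3 - 14) = (9 + 4*(I*√2)/3)*(-11) = (9 + 4*I*√2/3)*(-11) = -99 - 44*I*√2/3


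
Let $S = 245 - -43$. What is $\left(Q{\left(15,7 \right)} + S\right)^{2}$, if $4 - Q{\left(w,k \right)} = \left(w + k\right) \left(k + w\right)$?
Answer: $36864$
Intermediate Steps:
$S = 288$ ($S = 245 + 43 = 288$)
$Q{\left(w,k \right)} = 4 - \left(k + w\right)^{2}$ ($Q{\left(w,k \right)} = 4 - \left(w + k\right) \left(k + w\right) = 4 - \left(k + w\right) \left(k + w\right) = 4 - \left(k + w\right)^{2}$)
$\left(Q{\left(15,7 \right)} + S\right)^{2} = \left(\left(4 - \left(7 + 15\right)^{2}\right) + 288\right)^{2} = \left(\left(4 - 22^{2}\right) + 288\right)^{2} = \left(\left(4 - 484\right) + 288\right)^{2} = \left(-480 + 288\right)^{2} = \left(-192\right)^{2} = 36864$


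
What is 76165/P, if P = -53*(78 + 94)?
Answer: -76165/9116 ≈ -8.3551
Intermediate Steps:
P = -9116 (P = -53*172 = -9116)
76165/P = 76165/(-9116) = 76165*(-1/9116) = -76165/9116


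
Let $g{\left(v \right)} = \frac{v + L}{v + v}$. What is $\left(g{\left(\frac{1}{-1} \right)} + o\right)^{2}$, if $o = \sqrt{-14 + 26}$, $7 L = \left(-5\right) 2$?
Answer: $\frac{2641}{196} + \frac{34 \sqrt{3}}{7} \approx 21.887$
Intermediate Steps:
$L = - \frac{10}{7}$ ($L = \frac{\left(-5\right) 2}{7} = \frac{1}{7} \left(-10\right) = - \frac{10}{7} \approx -1.4286$)
$g{\left(v \right)} = \frac{- \frac{10}{7} + v}{2 v}$ ($g{\left(v \right)} = \frac{v - \frac{10}{7}}{v + v} = \frac{- \frac{10}{7} + v}{2 v}$)
$o = 2 \sqrt{3}$ ($o = \sqrt{12} = 2 \sqrt{3} \approx 3.4641$)
$\left(g{\left(\frac{1}{-1} \right)} + o\right)^{2} = \left(\frac{-10 + \frac{7}{-1}}{14 \frac{1}{-1}} + 2 \sqrt{3}\right)^{2} = \left(\frac{-10 + 7 \left(-1\right)}{14 \left(-1\right)} + 2 \sqrt{3}\right)^{2} = \left(\frac{1}{14} \left(-1\right) \left(-10 - 7\right) + 2 \sqrt{3}\right)^{2} = \left(\frac{1}{14} \left(-1\right) \left(-17\right) + 2 \sqrt{3}\right)^{2} = \left(\frac{17}{14} + 2 \sqrt{3}\right)^{2}$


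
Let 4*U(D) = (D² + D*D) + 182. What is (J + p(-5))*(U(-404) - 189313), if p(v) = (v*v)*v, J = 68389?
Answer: -7349268108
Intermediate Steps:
p(v) = v³ (p(v) = v²*v = v³)
U(D) = 91/2 + D²/2 (U(D) = ((D² + D*D) + 182)/4 = ((D² + D²) + 182)/4 = (2*D² + 182)/4 = (182 + 2*D²)/4 = 91/2 + D²/2)
(J + p(-5))*(U(-404) - 189313) = (68389 + (-5)³)*((91/2 + (½)*(-404)²) - 189313) = (68389 - 125)*((91/2 + (½)*163216) - 189313) = 68264*((91/2 + 81608) - 189313) = 68264*(163307/2 - 189313) = 68264*(-215319/2) = -7349268108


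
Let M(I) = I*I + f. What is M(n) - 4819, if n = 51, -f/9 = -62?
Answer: -1660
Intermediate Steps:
f = 558 (f = -9*(-62) = 558)
M(I) = 558 + I**2 (M(I) = I*I + 558 = I**2 + 558 = 558 + I**2)
M(n) - 4819 = (558 + 51**2) - 4819 = (558 + 2601) - 4819 = 3159 - 4819 = -1660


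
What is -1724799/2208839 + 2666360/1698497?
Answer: 2959994028937/3751706414983 ≈ 0.78897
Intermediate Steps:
-1724799/2208839 + 2666360/1698497 = 2959994028937/3751706414983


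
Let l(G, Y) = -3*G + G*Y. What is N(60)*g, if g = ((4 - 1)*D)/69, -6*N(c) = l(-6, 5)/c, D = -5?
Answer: -1/138 ≈ -0.0072464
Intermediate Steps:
N(c) = 2/c (N(c) = -(-6*(-3 + 5))/(6*c) = -(-6*2)/(6*c) = -(-2)/c = 2/c)
g = -5/23 (g = ((4 - 1)*(-5))/69 = (3*(-5))*(1/69) = -15*1/69 = -5/23 ≈ -0.21739)
N(60)*g = (2/60)*(-5/23) = (2*(1/60))*(-5/23) = (1/30)*(-5/23) = -1/138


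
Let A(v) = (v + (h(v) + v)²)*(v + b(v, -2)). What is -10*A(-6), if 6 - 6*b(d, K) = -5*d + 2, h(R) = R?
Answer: 14260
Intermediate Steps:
b(d, K) = ⅔ + 5*d/6 (b(d, K) = 1 - (-5*d + 2)/6 = 1 - (2 - 5*d)/6 = 1 + (-⅓ + 5*d/6) = ⅔ + 5*d/6)
A(v) = (⅔ + 11*v/6)*(v + 4*v²) (A(v) = (v + (v + v)²)*(v + (⅔ + 5*v/6)) = (v + (2*v)²)*(⅔ + 11*v/6) = (v + 4*v²)*(⅔ + 11*v/6) = (⅔ + 11*v/6)*(v + 4*v²))
-10*A(-6) = -5*(-6)*(4 + 27*(-6) + 44*(-6)²)/3 = -5*(-6)*(4 - 162 + 44*36)/3 = -5*(-6)*(4 - 162 + 1584)/3 = -5*(-6)*1426/3 = -10*(-1426) = 14260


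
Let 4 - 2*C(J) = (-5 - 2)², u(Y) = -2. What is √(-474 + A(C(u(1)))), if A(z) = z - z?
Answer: I*√474 ≈ 21.772*I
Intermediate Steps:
C(J) = -45/2 (C(J) = 2 - (-5 - 2)²/2 = 2 - ½*(-7)² = 2 - ½*49 = 2 - 49/2 = -45/2)
A(z) = 0
√(-474 + A(C(u(1)))) = √(-474 + 0) = √(-474) = I*√474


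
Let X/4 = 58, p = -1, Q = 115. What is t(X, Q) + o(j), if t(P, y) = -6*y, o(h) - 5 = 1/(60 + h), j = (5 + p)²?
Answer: -52059/76 ≈ -684.99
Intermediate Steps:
X = 232 (X = 4*58 = 232)
j = 16 (j = (5 - 1)² = 4² = 16)
o(h) = 5 + 1/(60 + h)
t(X, Q) + o(j) = -6*115 + (301 + 5*16)/(60 + 16) = -690 + (301 + 80)/76 = -690 + (1/76)*381 = -690 + 381/76 = -52059/76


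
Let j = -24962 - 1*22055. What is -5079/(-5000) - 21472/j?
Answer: 346159343/235085000 ≈ 1.4725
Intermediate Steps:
j = -47017 (j = -24962 - 22055 = -47017)
-5079/(-5000) - 21472/j = -5079/(-5000) - 21472/(-47017) = -5079*(-1/5000) - 21472*(-1/47017) = 5079/5000 + 21472/47017 = 346159343/235085000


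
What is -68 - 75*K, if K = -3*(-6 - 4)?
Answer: -2318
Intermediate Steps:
K = 30 (K = -3*(-10) = 30)
-68 - 75*K = -68 - 75*30 = -68 - 2250 = -2318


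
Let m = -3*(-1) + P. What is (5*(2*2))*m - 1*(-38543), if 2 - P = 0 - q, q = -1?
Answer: 38623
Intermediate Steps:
P = 1 (P = 2 - (0 - 1*(-1)) = 2 - (0 + 1) = 2 - 1*1 = 2 - 1 = 1)
m = 4 (m = -3*(-1) + 1 = 3 + 1 = 4)
(5*(2*2))*m - 1*(-38543) = (5*(2*2))*4 - 1*(-38543) = (5*4)*4 + 38543 = 20*4 + 38543 = 80 + 38543 = 38623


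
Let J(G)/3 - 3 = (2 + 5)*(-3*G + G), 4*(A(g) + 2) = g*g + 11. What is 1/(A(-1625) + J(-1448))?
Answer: 1/720982 ≈ 1.3870e-6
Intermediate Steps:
A(g) = ¾ + g²/4 (A(g) = -2 + (g*g + 11)/4 = -2 + (g² + 11)/4 = -2 + (11 + g²)/4 = -2 + (11/4 + g²/4) = ¾ + g²/4)
J(G) = 9 - 42*G (J(G) = 9 + 3*((2 + 5)*(-3*G + G)) = 9 + 3*(7*(-2*G)) = 9 + 3*(-14*G) = 9 - 42*G)
1/(A(-1625) + J(-1448)) = 1/((¾ + (¼)*(-1625)²) + (9 - 42*(-1448))) = 1/((¾ + (¼)*2640625) + (9 + 60816)) = 1/((¾ + 2640625/4) + 60825) = 1/(660157 + 60825) = 1/720982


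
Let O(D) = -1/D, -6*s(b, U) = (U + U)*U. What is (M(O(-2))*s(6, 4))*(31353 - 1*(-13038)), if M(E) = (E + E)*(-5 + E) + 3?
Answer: 355128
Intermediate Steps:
s(b, U) = -U**2/3 (s(b, U) = -(U + U)*U/6 = -2*U*U/6 = -U**2/3)
M(E) = 3 + 2*E*(-5 + E) (M(E) = (2*E)*(-5 + E) + 3 = 2*E*(-5 + E) + 3 = 3 + 2*E*(-5 + E))
(M(O(-2))*s(6, 4))*(31353 - 1*(-13038)) = ((3 - (-10)/(-2) + 2*(-1/(-2))**2)*(-1/3*4**2))*(31353 - 1*(-13038)) = ((3 - (-10)*(-1)/2 + 2*(-1*(-1/2))**2)*(-1/3*16))*(31353 + 13038) = ((3 - 10*1/2 + 2*(1/2)**2)*(-16/3))*44391 = ((3 - 5 + 2*(1/4))*(-16/3))*44391 = ((3 - 5 + 1/2)*(-16/3))*44391 = -3/2*(-16/3)*44391 = 8*44391 = 355128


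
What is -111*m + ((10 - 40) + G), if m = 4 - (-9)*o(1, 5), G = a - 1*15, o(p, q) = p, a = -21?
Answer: -1509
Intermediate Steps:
G = -36 (G = -21 - 1*15 = -21 - 15 = -36)
m = 13 (m = 4 - (-9) = 4 - 1*(-9) = 4 + 9 = 13)
-111*m + ((10 - 40) + G) = -111*13 + ((10 - 40) - 36) = -1443 + (-30 - 36) = -1443 - 66 = -1509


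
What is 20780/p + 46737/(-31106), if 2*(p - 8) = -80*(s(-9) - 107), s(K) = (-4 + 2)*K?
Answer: 59953133/13873276 ≈ 4.3215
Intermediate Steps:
s(K) = -2*K
p = 3568 (p = 8 + (-80*(-2*(-9) - 107))/2 = 8 + (-80*(18 - 107))/2 = 8 + (-80*(-89))/2 = 8 + (½)*7120 = 8 + 3560 = 3568)
20780/p + 46737/(-31106) = 20780/3568 + 46737/(-31106) = 20780*(1/3568) + 46737*(-1/31106) = 5195/892 - 46737/31106 = 59953133/13873276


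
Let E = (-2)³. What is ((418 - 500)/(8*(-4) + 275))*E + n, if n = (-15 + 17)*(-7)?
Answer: -2746/243 ≈ -11.300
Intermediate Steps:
n = -14 (n = 2*(-7) = -14)
E = -8
((418 - 500)/(8*(-4) + 275))*E + n = ((418 - 500)/(8*(-4) + 275))*(-8) - 14 = -82/(-32 + 275)*(-8) - 14 = -82/243*(-8) - 14 = 656/243 - 14 = -2746/243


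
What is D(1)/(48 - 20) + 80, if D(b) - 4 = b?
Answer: 2245/28 ≈ 80.179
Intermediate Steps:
D(b) = 4 + b
D(1)/(48 - 20) + 80 = (4 + 1)/(48 - 20) + 80 = 5/28 + 80 = 2245/28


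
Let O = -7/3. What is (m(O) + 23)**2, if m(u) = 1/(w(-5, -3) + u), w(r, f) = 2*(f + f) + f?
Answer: 1423249/2704 ≈ 526.35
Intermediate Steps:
w(r, f) = 5*f (w(r, f) = 2*(2*f) + f = 4*f + f = 5*f)
O = -7/3 (O = -7*1/3 = -7/3 ≈ -2.3333)
m(u) = 1/(-15 + u) (m(u) = 1/(5*(-3) + u) = 1/(-15 + u))
(m(O) + 23)**2 = (1/(-15 - 7/3) + 23)**2 = (1/(-52/3) + 23)**2 = (-3/52 + 23)**2 = (1193/52)**2 = 1423249/2704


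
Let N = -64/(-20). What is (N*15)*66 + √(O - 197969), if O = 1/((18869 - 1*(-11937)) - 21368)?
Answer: 3168 + I*√145737650838/858 ≈ 3168.0 + 444.94*I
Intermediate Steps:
N = 16/5 (N = -64*(-1/20) = 16/5 ≈ 3.2000)
O = 1/9438 (O = 1/((18869 + 11937) - 21368) = 1/(30806 - 21368) = 1/9438 ≈ 0.00010595)
(N*15)*66 + √(O - 197969) = ((16/5)*15)*66 + √(1/9438 - 197969) = 48*66 + √(-1868431421/9438) = 3168 + I*√145737650838/858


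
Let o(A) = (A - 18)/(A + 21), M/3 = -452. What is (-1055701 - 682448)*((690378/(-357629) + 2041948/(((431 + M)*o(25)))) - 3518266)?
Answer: 54900417693949470852/8940725 ≈ 6.1405e+12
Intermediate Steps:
M = -1356 (M = 3*(-452) = -1356)
o(A) = (-18 + A)/(21 + A)
(-1055701 - 682448)*((690378/(-357629) + 2041948/(((431 + M)*o(25)))) - 3518266) = (-1055701 - 682448)*((690378/(-357629) + 2041948/(((431 - 1356)*((-18 + 25)/(21 + 25))))) - 3518266) = -1738149*((690378*(-1/357629) + 2041948/((-925*7/46))) - 3518266) = -1738149*((-690378/357629 + 2041948/((-925*7/46))) - 3518266) = -1738149*((-690378/357629 + 2041948/(-6475/46)) - 3518266) = -1738149*((-690378/357629 + 2041948*(-46/6475)) - 3518266) = -1738149*((-690378/357629 - 93929608/6475) - 3518266) = -1738149*(-33596421976982/2315647775 - 3518266) = -1738149*(-8180661256735132/2315647775) = 54900417693949470852/8940725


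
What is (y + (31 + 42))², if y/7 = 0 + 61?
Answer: 250000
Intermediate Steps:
y = 427 (y = 7*(0 + 61) = 7*61 = 427)
(y + (31 + 42))² = (427 + (31 + 42))² = (427 + 73)² = 500² = 250000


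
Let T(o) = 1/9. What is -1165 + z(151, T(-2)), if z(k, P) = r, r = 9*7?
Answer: -1102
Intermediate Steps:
T(o) = 1/9
r = 63
z(k, P) = 63
-1165 + z(151, T(-2)) = -1165 + 63 = -1102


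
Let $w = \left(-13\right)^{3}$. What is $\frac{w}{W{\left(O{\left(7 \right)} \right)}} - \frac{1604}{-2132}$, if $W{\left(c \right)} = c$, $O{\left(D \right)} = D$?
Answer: $- \frac{1168194}{3731} \approx -313.1$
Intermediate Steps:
$w = -2197$
$\frac{w}{W{\left(O{\left(7 \right)} \right)}} - \frac{1604}{-2132} = - \frac{2197}{7} - \frac{1604}{-2132} = \left(-2197\right) \frac{1}{7} - - \frac{401}{533} = - \frac{2197}{7} + \frac{401}{533} = - \frac{1168194}{3731}$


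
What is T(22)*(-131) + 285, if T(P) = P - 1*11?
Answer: -1156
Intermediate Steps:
T(P) = -11 + P (T(P) = P - 11 = -11 + P)
T(22)*(-131) + 285 = (-11 + 22)*(-131) + 285 = 11*(-131) + 285 = -1441 + 285 = -1156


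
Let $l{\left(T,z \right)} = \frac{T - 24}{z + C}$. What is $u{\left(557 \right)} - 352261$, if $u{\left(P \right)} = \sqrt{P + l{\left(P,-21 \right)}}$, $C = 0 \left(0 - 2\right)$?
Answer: $-352261 + \frac{2 \sqrt{58611}}{21} \approx -3.5224 \cdot 10^{5}$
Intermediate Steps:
$C = 0$ ($C = 0 \left(-2\right) = 0$)
$l{\left(T,z \right)} = \frac{-24 + T}{z}$ ($l{\left(T,z \right)} = \frac{T - 24}{z + 0} = \frac{-24 + T}{z}$)
$u{\left(P \right)} = \sqrt{\frac{8}{7} + \frac{20 P}{21}}$ ($u{\left(P \right)} = \sqrt{P + \frac{-24 + P}{-21}} = \sqrt{P - \frac{-24 + P}{21}} = \sqrt{P - \left(- \frac{8}{7} + \frac{P}{21}\right)} = \sqrt{\frac{8}{7} + \frac{20 P}{21}}$)
$u{\left(557 \right)} - 352261 = \frac{2 \sqrt{126 + 105 \cdot 557}}{21} - 352261 = \frac{2 \sqrt{126 + 58485}}{21} - 352261 = \frac{2 \sqrt{58611}}{21} - 352261 = -352261 + \frac{2 \sqrt{58611}}{21}$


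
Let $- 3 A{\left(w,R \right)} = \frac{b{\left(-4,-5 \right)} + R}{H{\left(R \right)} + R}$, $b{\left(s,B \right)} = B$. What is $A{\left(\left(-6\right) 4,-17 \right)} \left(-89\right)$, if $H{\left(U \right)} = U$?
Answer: $\frac{979}{51} \approx 19.196$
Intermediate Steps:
$A{\left(w,R \right)} = - \frac{-5 + R}{6 R}$ ($A{\left(w,R \right)} = - \frac{\left(-5 + R\right) \frac{1}{R + R}}{3} = - \frac{\left(-5 + R\right) \frac{1}{2 R}}{3} = - \frac{\frac{1}{2} \frac{1}{R} \left(-5 + R\right)}{3} = - \frac{-5 + R}{6 R}$)
$A{\left(\left(-6\right) 4,-17 \right)} \left(-89\right) = \frac{5 - -17}{6 \left(-17\right)} \left(-89\right) = \frac{1}{6} \left(- \frac{1}{17}\right) \left(5 + 17\right) \left(-89\right) = \frac{1}{6} \left(- \frac{1}{17}\right) 22 \left(-89\right) = \left(- \frac{11}{51}\right) \left(-89\right) = \frac{979}{51}$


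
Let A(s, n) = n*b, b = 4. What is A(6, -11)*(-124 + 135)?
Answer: -484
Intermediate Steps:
A(s, n) = 4*n (A(s, n) = n*4 = 4*n)
A(6, -11)*(-124 + 135) = (4*(-11))*(-124 + 135) = -44*11 = -484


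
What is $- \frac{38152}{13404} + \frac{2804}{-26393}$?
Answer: $- \frac{261132638}{88442943} \approx -2.9526$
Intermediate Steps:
$- \frac{38152}{13404} + \frac{2804}{-26393} = \left(-38152\right) \frac{1}{13404} + 2804 \left(- \frac{1}{26393}\right) = - \frac{9538}{3351} - \frac{2804}{26393} = - \frac{261132638}{88442943}$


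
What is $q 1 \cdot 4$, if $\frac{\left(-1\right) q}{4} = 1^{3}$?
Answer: $-16$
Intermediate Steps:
$q = -4$ ($q = - 4 \cdot 1^{3} = \left(-4\right) 1 = -4$)
$q 1 \cdot 4 = - 4 \cdot 1 \cdot 4 = \left(-4\right) 4 = -16$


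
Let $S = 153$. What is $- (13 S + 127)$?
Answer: $-2116$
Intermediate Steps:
$- (13 S + 127) = - (13 \cdot 153 + 127) = - (1989 + 127) = \left(-1\right) 2116 = -2116$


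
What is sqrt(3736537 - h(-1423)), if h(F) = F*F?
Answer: 2*sqrt(427902) ≈ 1308.3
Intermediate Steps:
h(F) = F**2
sqrt(3736537 - h(-1423)) = sqrt(3736537 - 1*(-1423)**2) = sqrt(3736537 - 1*2024929) = sqrt(3736537 - 2024929) = sqrt(1711608) = 2*sqrt(427902)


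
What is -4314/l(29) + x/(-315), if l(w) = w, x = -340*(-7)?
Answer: -40798/261 ≈ -156.31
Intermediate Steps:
x = 2380
-4314/l(29) + x/(-315) = -4314/29 + 2380/(-315) = -4314*1/29 + 2380*(-1/315) = -4314/29 - 68/9 = -40798/261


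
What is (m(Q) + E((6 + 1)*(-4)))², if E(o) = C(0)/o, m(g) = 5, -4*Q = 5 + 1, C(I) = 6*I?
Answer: 25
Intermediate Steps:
Q = -3/2 (Q = -(5 + 1)/4 = -¼*6 = -3/2 ≈ -1.5000)
E(o) = 0 (E(o) = (6*0)/o = 0/o = 0)
(m(Q) + E((6 + 1)*(-4)))² = (5 + 0)² = 5² = 25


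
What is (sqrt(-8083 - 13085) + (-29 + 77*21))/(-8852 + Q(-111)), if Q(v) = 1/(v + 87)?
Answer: -38112/212449 - 2016*I*sqrt(3)/212449 ≈ -0.17939 - 0.016436*I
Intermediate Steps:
Q(v) = 1/(87 + v)
(sqrt(-8083 - 13085) + (-29 + 77*21))/(-8852 + Q(-111)) = (sqrt(-8083 - 13085) + (-29 + 77*21))/(-8852 + 1/(87 - 111)) = (sqrt(-21168) + (-29 + 1617))/(-8852 + 1/(-24)) = (84*I*sqrt(3) + 1588)/(-8852 - 1/24) = (1588 + 84*I*sqrt(3))/(-212449/24) = (1588 + 84*I*sqrt(3))*(-24/212449) = -38112/212449 - 2016*I*sqrt(3)/212449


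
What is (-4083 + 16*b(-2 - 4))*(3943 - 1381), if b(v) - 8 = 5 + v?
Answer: -10173702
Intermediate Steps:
b(v) = 13 + v (b(v) = 8 + (5 + v) = 13 + v)
(-4083 + 16*b(-2 - 4))*(3943 - 1381) = (-4083 + 16*(13 + (-2 - 4)))*(3943 - 1381) = (-4083 + 16*(13 - 6))*2562 = (-4083 + 16*7)*2562 = (-4083 + 112)*2562 = -3971*2562 = -10173702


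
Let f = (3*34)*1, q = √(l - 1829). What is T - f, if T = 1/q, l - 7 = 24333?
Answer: -102 + √22511/22511 ≈ -101.99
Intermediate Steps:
l = 24340 (l = 7 + 24333 = 24340)
q = √22511 (q = √(24340 - 1829) = √22511 ≈ 150.04)
T = √22511/22511 (T = 1/(√22511) = √22511/22511 ≈ 0.0066650)
f = 102 (f = 102*1 = 102)
T - f = √22511/22511 - 1*102 = √22511/22511 - 102 = -102 + √22511/22511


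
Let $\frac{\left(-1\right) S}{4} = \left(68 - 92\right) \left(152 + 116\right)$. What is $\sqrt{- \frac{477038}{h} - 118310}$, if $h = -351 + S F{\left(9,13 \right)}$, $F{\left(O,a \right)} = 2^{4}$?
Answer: $\frac{2 i \sqrt{5003533410961269}}{411297} \approx 343.96 i$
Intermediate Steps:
$F{\left(O,a \right)} = 16$
$S = 25728$ ($S = - 4 \left(68 - 92\right) \left(152 + 116\right) = - 4 \left(\left(-24\right) 268\right) = \left(-4\right) \left(-6432\right) = 25728$)
$h = 411297$ ($h = -351 + 25728 \cdot 16 = -351 + 411648 = 411297$)
$\sqrt{- \frac{477038}{h} - 118310} = \sqrt{- \frac{477038}{411297} - 118310} = \sqrt{- \frac{48661025108}{411297}} = \frac{2 i \sqrt{5003533410961269}}{411297}$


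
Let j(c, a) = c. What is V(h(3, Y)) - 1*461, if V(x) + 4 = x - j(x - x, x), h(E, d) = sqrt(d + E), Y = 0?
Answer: -465 + sqrt(3) ≈ -463.27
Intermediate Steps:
h(E, d) = sqrt(E + d)
V(x) = -4 + x (V(x) = -4 + (x - (x - x)) = -4 + (x - 1*0) = -4 + (x + 0) = -4 + x)
V(h(3, Y)) - 1*461 = (-4 + sqrt(3 + 0)) - 1*461 = (-4 + sqrt(3)) - 461 = -465 + sqrt(3)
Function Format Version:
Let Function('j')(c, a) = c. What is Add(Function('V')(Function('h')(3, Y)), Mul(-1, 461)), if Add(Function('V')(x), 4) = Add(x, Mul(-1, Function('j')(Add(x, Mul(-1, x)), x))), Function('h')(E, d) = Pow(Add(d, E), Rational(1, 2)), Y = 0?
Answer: Add(-465, Pow(3, Rational(1, 2))) ≈ -463.27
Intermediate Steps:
Function('h')(E, d) = Pow(Add(E, d), Rational(1, 2))
Function('V')(x) = Add(-4, x) (Function('V')(x) = Add(-4, Add(x, Mul(-1, Add(x, Mul(-1, x))))) = Add(-4, Add(x, Mul(-1, 0))) = Add(-4, Add(x, 0)) = Add(-4, x))
Add(Function('V')(Function('h')(3, Y)), Mul(-1, 461)) = Add(Add(-4, Pow(Add(3, 0), Rational(1, 2))), Mul(-1, 461)) = Add(Add(-4, Pow(3, Rational(1, 2))), -461) = Add(-465, Pow(3, Rational(1, 2)))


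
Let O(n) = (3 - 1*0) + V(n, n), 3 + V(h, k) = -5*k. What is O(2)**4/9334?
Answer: 5000/4667 ≈ 1.0714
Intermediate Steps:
V(h, k) = -3 - 5*k
O(n) = -5*n (O(n) = (3 - 1*0) + (-3 - 5*n) = (3 + 0) + (-3 - 5*n) = 3 + (-3 - 5*n) = -5*n)
O(2)**4/9334 = (-5*2)**4/9334 = (-10)**4*(1/9334) = 10000*(1/9334) = 5000/4667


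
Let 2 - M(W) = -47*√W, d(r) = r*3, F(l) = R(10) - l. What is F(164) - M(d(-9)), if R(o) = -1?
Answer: -167 - 141*I*√3 ≈ -167.0 - 244.22*I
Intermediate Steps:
F(l) = -1 - l
d(r) = 3*r
M(W) = 2 + 47*√W (M(W) = 2 - (-47)*√W = 2 + 47*√W)
F(164) - M(d(-9)) = (-1 - 1*164) - (2 + 47*√(3*(-9))) = (-1 - 164) - (2 + 47*√(-27)) = -165 - (2 + 47*(3*I*√3)) = -165 - (2 + 141*I*√3) = -165 + (-2 - 141*I*√3) = -167 - 141*I*√3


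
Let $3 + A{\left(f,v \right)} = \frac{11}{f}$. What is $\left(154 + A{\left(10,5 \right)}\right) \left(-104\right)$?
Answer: $- \frac{79092}{5} \approx -15818.0$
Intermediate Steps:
$A{\left(f,v \right)} = -3 + \frac{11}{f}$
$\left(154 + A{\left(10,5 \right)}\right) \left(-104\right) = \left(154 - \left(3 - \frac{11}{10}\right)\right) \left(-104\right) = \left(154 + \left(-3 + 11 \cdot \frac{1}{10}\right)\right) \left(-104\right) = \left(154 + \left(-3 + \frac{11}{10}\right)\right) \left(-104\right) = \left(154 - \frac{19}{10}\right) \left(-104\right) = \frac{1521}{10} \left(-104\right) = - \frac{79092}{5}$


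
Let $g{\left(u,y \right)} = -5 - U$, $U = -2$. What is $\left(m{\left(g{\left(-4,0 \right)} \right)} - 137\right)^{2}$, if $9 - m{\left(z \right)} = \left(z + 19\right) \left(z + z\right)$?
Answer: $1024$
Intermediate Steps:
$g{\left(u,y \right)} = -3$ ($g{\left(u,y \right)} = -5 - -2 = -5 + 2 = -3$)
$m{\left(z \right)} = 9 - 2 z \left(19 + z\right)$ ($m{\left(z \right)} = 9 - \left(z + 19\right) \left(z + z\right) = 9 - \left(19 + z\right) 2 z = 9 - 2 z \left(19 + z\right)$)
$\left(m{\left(g{\left(-4,0 \right)} \right)} - 137\right)^{2} = \left(\left(9 - -114 - 2 \left(-3\right)^{2}\right) - 137\right)^{2} = \left(\left(9 + 114 - 18\right) - 137\right)^{2} = \left(105 - 137\right)^{2} = \left(-32\right)^{2} = 1024$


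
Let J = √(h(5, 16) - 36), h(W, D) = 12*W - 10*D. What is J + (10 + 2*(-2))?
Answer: 6 + 2*I*√34 ≈ 6.0 + 11.662*I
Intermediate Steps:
h(W, D) = -10*D + 12*W
J = 2*I*√34 (J = √((-10*16 + 12*5) - 36) = √((-160 + 60) - 36) = √(-100 - 36) = √(-136) = 2*I*√34 ≈ 11.662*I)
J + (10 + 2*(-2)) = 2*I*√34 + (10 + 2*(-2)) = 2*I*√34 + (10 - 4) = 2*I*√34 + 6 = 6 + 2*I*√34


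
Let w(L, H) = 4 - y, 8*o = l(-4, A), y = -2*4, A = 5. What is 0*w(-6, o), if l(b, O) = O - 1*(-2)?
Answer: 0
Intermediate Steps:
l(b, O) = 2 + O (l(b, O) = O + 2 = 2 + O)
y = -8
o = 7/8 (o = (2 + 5)/8 = (1/8)*7 = 7/8 ≈ 0.87500)
w(L, H) = 12 (w(L, H) = 4 - 1*(-8) = 4 + 8 = 12)
0*w(-6, o) = 0*12 = 0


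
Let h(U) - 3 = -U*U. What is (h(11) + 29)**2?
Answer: 7921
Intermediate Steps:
h(U) = 3 - U**2 (h(U) = 3 - U*U = 3 - U**2)
(h(11) + 29)**2 = ((3 - 1*11**2) + 29)**2 = ((3 - 1*121) + 29)**2 = ((3 - 121) + 29)**2 = (-118 + 29)**2 = (-89)**2 = 7921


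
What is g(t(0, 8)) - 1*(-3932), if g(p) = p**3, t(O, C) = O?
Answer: 3932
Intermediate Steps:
g(t(0, 8)) - 1*(-3932) = 0**3 - 1*(-3932) = 0 + 3932 = 3932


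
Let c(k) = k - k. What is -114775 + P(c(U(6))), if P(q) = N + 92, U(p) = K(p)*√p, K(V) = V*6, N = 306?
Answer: -114377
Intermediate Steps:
K(V) = 6*V
U(p) = 6*p^(3/2) (U(p) = (6*p)*√p = 6*p^(3/2))
c(k) = 0
P(q) = 398 (P(q) = 306 + 92 = 398)
-114775 + P(c(U(6))) = -114775 + 398 = -114377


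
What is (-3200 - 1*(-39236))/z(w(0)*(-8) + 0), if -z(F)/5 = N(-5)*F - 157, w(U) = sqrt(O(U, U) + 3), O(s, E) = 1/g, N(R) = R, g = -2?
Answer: 1885884/34415 + 48048*sqrt(10)/6883 ≈ 76.873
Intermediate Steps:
O(s, E) = -1/2 (O(s, E) = 1/(-2) = -1/2)
w(U) = sqrt(10)/2 (w(U) = sqrt(-1/2 + 3) = sqrt(5/2) = sqrt(10)/2)
z(F) = 785 + 25*F (z(F) = -5*(-5*F - 157) = -5*(-157 - 5*F) = 785 + 25*F)
(-3200 - 1*(-39236))/z(w(0)*(-8) + 0) = (-3200 - 1*(-39236))/(785 + 25*((sqrt(10)/2)*(-8) + 0)) = (-3200 + 39236)/(785 + 25*(-4*sqrt(10) + 0)) = 36036/(785 + 25*(-4*sqrt(10))) = 36036/(785 - 100*sqrt(10))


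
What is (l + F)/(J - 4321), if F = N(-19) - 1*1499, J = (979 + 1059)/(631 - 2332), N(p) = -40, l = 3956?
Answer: -4111317/7352059 ≈ -0.55921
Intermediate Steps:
J = -2038/1701 (J = 2038/(-1701) = 2038*(-1/1701) = -2038/1701 ≈ -1.1981)
F = -1539 (F = -40 - 1*1499 = -40 - 1499 = -1539)
(l + F)/(J - 4321) = (3956 - 1539)/(-2038/1701 - 4321) = 2417/(-7352059/1701) = 2417*(-1701/7352059) = -4111317/7352059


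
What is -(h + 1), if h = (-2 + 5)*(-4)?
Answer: 11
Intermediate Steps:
h = -12 (h = 3*(-4) = -12)
-(h + 1) = -(-12 + 1) = -1*(-11) = 11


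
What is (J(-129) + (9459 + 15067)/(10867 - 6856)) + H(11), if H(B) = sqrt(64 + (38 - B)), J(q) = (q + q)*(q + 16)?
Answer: 116961220/4011 + sqrt(91) ≈ 29170.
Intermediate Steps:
J(q) = 2*q*(16 + q) (J(q) = (2*q)*(16 + q) = 2*q*(16 + q))
H(B) = sqrt(102 - B)
(J(-129) + (9459 + 15067)/(10867 - 6856)) + H(11) = (2*(-129)*(16 - 129) + (9459 + 15067)/(10867 - 6856)) + sqrt(102 - 1*11) = (2*(-129)*(-113) + 24526/4011) + sqrt(102 - 11) = (29154 + 24526*(1/4011)) + sqrt(91) = (29154 + 24526/4011) + sqrt(91) = 116961220/4011 + sqrt(91)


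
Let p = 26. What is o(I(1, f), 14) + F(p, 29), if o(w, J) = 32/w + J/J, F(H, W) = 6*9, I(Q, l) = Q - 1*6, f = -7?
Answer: 243/5 ≈ 48.600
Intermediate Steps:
I(Q, l) = -6 + Q (I(Q, l) = Q - 6 = -6 + Q)
F(H, W) = 54
o(w, J) = 1 + 32/w (o(w, J) = 32/w + 1 = 1 + 32/w)
o(I(1, f), 14) + F(p, 29) = (32 + (-6 + 1))/(-6 + 1) + 54 = (32 - 5)/(-5) + 54 = -1/5*27 + 54 = -27/5 + 54 = 243/5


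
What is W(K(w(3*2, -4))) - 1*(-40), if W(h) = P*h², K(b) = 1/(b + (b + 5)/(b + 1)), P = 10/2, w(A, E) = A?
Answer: 112605/2809 ≈ 40.087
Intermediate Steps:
P = 5 (P = 10*(½) = 5)
K(b) = 1/(b + (5 + b)/(1 + b))
W(h) = 5*h²
W(K(w(3*2, -4))) - 1*(-40) = 5*((1 + 3*2)/(5 + (3*2)² + 2*(3*2)))² - 1*(-40) = 5*((1 + 6)/(5 + 6² + 2*6))² + 40 = 5*(7/(5 + 36 + 12))² + 40 = 5*(7/53)² + 40 = 5*(49/2809) + 40 = 245/2809 + 40 = 112605/2809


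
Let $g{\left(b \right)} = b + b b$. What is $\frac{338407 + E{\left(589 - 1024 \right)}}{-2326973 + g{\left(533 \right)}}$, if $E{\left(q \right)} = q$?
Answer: $- \frac{337972}{2042351} \approx -0.16548$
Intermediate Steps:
$g{\left(b \right)} = b + b^{2}$
$\frac{338407 + E{\left(589 - 1024 \right)}}{-2326973 + g{\left(533 \right)}} = \frac{338407 + \left(589 - 1024\right)}{-2326973 + 533 \left(1 + 533\right)} = \frac{338407 - 435}{-2326973 + 533 \cdot 534} = \frac{337972}{-2326973 + 284622} = \frac{337972}{-2042351} = 337972 \left(- \frac{1}{2042351}\right) = - \frac{337972}{2042351}$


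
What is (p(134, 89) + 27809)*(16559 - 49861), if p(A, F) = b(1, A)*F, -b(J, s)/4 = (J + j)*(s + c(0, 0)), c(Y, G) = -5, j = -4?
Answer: -5514178462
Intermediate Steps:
b(J, s) = -4*(-5 + s)*(-4 + J) (b(J, s) = -4*(J - 4)*(s - 5) = -4*(-4 + J)*(-5 + s) = -4*(-5 + s)*(-4 + J))
p(A, F) = F*(-60 + 12*A) (p(A, F) = (-80 + 16*A + 20*1 - 4*1*A)*F = (-80 + 16*A + 20 - 4*A)*F = (-60 + 12*A)*F = F*(-60 + 12*A))
(p(134, 89) + 27809)*(16559 - 49861) = (12*89*(-5 + 134) + 27809)*(16559 - 49861) = (12*89*129 + 27809)*(-33302) = (137772 + 27809)*(-33302) = 165581*(-33302) = -5514178462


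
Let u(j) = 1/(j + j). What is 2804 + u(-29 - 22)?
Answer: 286007/102 ≈ 2804.0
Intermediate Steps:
u(j) = 1/(2*j)
2804 + u(-29 - 22) = 2804 + 1/(2*(-29 - 22)) = 2804 + (1/2)/(-51) = 2804 + (1/2)*(-1/51) = 2804 - 1/102 = 286007/102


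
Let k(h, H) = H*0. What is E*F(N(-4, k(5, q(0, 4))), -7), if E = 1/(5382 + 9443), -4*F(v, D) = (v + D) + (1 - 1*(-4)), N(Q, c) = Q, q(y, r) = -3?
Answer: 3/29650 ≈ 0.00010118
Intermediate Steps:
k(h, H) = 0
F(v, D) = -5/4 - D/4 - v/4 (F(v, D) = -((v + D) + (1 - 1*(-4)))/4 = -((D + v) + (1 + 4))/4 = -((D + v) + 5)/4 = -(5 + D + v)/4 = -5/4 - D/4 - v/4)
E = 1/14825 ≈ 6.7454e-5
E*F(N(-4, k(5, q(0, 4))), -7) = (-5/4 - ¼*(-7) - ¼*(-4))/14825 = (-5/4 + 7/4 + 1)/14825 = (1/14825)*(3/2) = 3/29650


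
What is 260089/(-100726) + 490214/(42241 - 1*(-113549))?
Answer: 4429015027/7846051770 ≈ 0.56449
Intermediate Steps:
260089/(-100726) + 490214/(42241 - 1*(-113549)) = 260089*(-1/100726) + 490214/(42241 + 113549) = -260089/100726 + 490214/155790 = -260089/100726 + 490214*(1/155790) = -260089/100726 + 245107/77895 = 4429015027/7846051770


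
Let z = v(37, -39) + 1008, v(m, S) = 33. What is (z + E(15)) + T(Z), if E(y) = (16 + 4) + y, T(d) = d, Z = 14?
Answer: 1090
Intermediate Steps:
E(y) = 20 + y
z = 1041 (z = 33 + 1008 = 1041)
(z + E(15)) + T(Z) = (1041 + (20 + 15)) + 14 = (1041 + 35) + 14 = 1076 + 14 = 1090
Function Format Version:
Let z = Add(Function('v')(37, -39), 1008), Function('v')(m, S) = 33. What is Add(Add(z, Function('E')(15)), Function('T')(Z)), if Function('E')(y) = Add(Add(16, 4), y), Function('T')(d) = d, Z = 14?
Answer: 1090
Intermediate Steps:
Function('E')(y) = Add(20, y)
z = 1041 (z = Add(33, 1008) = 1041)
Add(Add(z, Function('E')(15)), Function('T')(Z)) = Add(Add(1041, Add(20, 15)), 14) = Add(Add(1041, 35), 14) = Add(1076, 14) = 1090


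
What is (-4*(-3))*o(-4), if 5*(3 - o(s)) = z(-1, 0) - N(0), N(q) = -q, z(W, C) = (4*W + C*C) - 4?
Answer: 276/5 ≈ 55.200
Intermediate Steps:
z(W, C) = -4 + C**2 + 4*W (z(W, C) = (4*W + C**2) - 4 = (C**2 + 4*W) - 4 = -4 + C**2 + 4*W)
o(s) = 23/5 (o(s) = 3 - ((-4 + 0**2 + 4*(-1)) - (-1)*0)/5 = 3 - ((-4 + 0 - 4) - 1*0)/5 = 3 - (-8 + 0)/5 = 3 - 1/5*(-8) = 3 + 8/5 = 23/5)
(-4*(-3))*o(-4) = -4*(-3)*(23/5) = 12*(23/5) = 276/5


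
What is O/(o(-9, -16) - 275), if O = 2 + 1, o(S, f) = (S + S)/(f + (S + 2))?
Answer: -69/6307 ≈ -0.010940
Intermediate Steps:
o(S, f) = 2*S/(2 + S + f) (o(S, f) = (2*S)/(f + (2 + S)) = (2*S)/(2 + S + f) = 2*S/(2 + S + f))
O = 3
O/(o(-9, -16) - 275) = 3/(2*(-9)/(2 - 9 - 16) - 275) = 3/(2*(-9)/(-23) - 275) = 3/(2*(-9)*(-1/23) - 275) = 3/(18/23 - 275) = 3/(-6307/23) = 3*(-23/6307) = -69/6307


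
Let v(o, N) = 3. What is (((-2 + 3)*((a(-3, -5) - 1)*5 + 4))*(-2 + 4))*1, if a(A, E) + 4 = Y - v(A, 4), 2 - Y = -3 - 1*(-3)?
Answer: -52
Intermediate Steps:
Y = 2 (Y = 2 - (-3 - 1*(-3)) = 2 - (-3 + 3) = 2 - 1*0 = 2 + 0 = 2)
a(A, E) = -5 (a(A, E) = -4 + (2 - 1*3) = -4 + (2 - 3) = -4 - 1 = -5)
(((-2 + 3)*((a(-3, -5) - 1)*5 + 4))*(-2 + 4))*1 = (((-2 + 3)*((-5 - 1)*5 + 4))*(-2 + 4))*1 = ((1*(-6*5 + 4))*2)*1 = ((1*(-30 + 4))*2)*1 = ((1*(-26))*2)*1 = -26*2*1 = -52*1 = -52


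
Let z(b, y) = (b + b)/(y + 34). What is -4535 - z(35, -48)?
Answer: -4530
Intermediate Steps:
z(b, y) = 2*b/(34 + y) (z(b, y) = (2*b)/(34 + y) = 2*b/(34 + y))
-4535 - z(35, -48) = -4535 - 2*35/(34 - 48) = -4535 - 2*35/(-14) = -4535 - 2*35*(-1)/14 = -4535 - 1*(-5) = -4535 + 5 = -4530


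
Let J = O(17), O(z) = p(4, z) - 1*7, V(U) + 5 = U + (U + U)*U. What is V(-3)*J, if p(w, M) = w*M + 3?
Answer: 640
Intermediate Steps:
p(w, M) = 3 + M*w (p(w, M) = M*w + 3 = 3 + M*w)
V(U) = -5 + U + 2*U² (V(U) = -5 + (U + (U + U)*U) = -5 + (U + (2*U)*U) = -5 + (U + 2*U²) = -5 + U + 2*U²)
O(z) = -4 + 4*z (O(z) = (3 + z*4) - 1*7 = (3 + 4*z) - 7 = -4 + 4*z)
J = 64 (J = -4 + 4*17 = -4 + 68 = 64)
V(-3)*J = (-5 - 3 + 2*(-3)²)*64 = (-5 - 3 + 2*9)*64 = (-5 - 3 + 18)*64 = 10*64 = 640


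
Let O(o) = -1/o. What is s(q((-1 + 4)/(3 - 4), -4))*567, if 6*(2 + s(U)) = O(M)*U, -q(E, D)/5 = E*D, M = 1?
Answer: 4536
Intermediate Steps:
q(E, D) = -5*D*E (q(E, D) = -5*E*D = -5*D*E)
s(U) = -2 - U/6 (s(U) = -2 + ((-1/1)*U)/6 = -2 + ((-1*1)*U)/6 = -2 + (-U)/6 = -2 - U/6)
s(q((-1 + 4)/(3 - 4), -4))*567 = (-2 - (-5)*(-4)*(-1 + 4)/(3 - 4)/6)*567 = (-2 - (-5)*(-4)*3/(-1)/6)*567 = (-2 - (-5)*(-4)*3*(-1)/6)*567 = (-2 - (-5)*(-4)*(-3)/6)*567 = (-2 - ⅙*(-60))*567 = (-2 + 10)*567 = 8*567 = 4536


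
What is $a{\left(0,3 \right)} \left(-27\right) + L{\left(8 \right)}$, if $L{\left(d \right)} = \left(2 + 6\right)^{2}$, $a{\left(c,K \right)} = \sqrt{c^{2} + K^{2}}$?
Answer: $-17$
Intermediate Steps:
$a{\left(c,K \right)} = \sqrt{K^{2} + c^{2}}$
$L{\left(d \right)} = 64$ ($L{\left(d \right)} = 8^{2} = 64$)
$a{\left(0,3 \right)} \left(-27\right) + L{\left(8 \right)} = \sqrt{3^{2} + 0^{2}} \left(-27\right) + 64 = \sqrt{9 + 0} \left(-27\right) + 64 = \sqrt{9} \left(-27\right) + 64 = 3 \left(-27\right) + 64 = -81 + 64 = -17$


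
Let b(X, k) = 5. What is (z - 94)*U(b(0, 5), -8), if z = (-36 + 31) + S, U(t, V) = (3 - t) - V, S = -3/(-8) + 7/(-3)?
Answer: -2423/4 ≈ -605.75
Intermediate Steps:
S = -47/24 (S = -3*(-⅛) + 7*(-⅓) = 3/8 - 7/3 = -47/24 ≈ -1.9583)
U(t, V) = 3 - V - t
z = -167/24 (z = (-36 + 31) - 47/24 = -5 - 47/24 = -167/24 ≈ -6.9583)
(z - 94)*U(b(0, 5), -8) = (-167/24 - 94)*(3 - 1*(-8) - 1*5) = -2423*(3 + 8 - 5)/24 = -2423/24*6 = -2423/4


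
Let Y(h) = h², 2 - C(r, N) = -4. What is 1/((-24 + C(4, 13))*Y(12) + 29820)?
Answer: 1/27228 ≈ 3.6727e-5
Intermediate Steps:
C(r, N) = 6 (C(r, N) = 2 - 1*(-4) = 2 + 4 = 6)
1/((-24 + C(4, 13))*Y(12) + 29820) = 1/((-24 + 6)*12² + 29820) = 1/(-18*144 + 29820) = 1/(-2592 + 29820) = 1/27228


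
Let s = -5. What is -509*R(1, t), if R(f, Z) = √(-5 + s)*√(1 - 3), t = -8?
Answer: 1018*√5 ≈ 2276.3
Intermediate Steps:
R(f, Z) = -2*√5 (R(f, Z) = √(-5 - 5)*√(1 - 3) = √(-10)*√(-2) = (I*√10)*(I*√2) = -2*√5)
-509*R(1, t) = -(-1018)*√5 = 1018*√5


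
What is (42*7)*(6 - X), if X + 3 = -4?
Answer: 3822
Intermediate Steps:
X = -7 (X = -3 - 4 = -7)
(42*7)*(6 - X) = (42*7)*(6 - 1*(-7)) = 294*(6 + 7) = 294*13 = 3822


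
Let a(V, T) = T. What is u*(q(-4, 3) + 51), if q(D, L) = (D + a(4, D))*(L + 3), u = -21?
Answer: -63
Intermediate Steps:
q(D, L) = 2*D*(3 + L) (q(D, L) = (D + D)*(L + 3) = (2*D)*(3 + L) = 2*D*(3 + L))
u*(q(-4, 3) + 51) = -21*(2*(-4)*(3 + 3) + 51) = -21*(2*(-4)*6 + 51) = -21*(-48 + 51) = -21*3 = -63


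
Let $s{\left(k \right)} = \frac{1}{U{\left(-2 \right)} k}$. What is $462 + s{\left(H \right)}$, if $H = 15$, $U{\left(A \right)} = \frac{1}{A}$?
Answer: $\frac{6928}{15} \approx 461.87$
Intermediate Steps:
$s{\left(k \right)} = - \frac{2}{k}$ ($s{\left(k \right)} = \frac{1}{\frac{1}{-2} k} = \frac{1}{\left(- \frac{1}{2}\right) k} = - \frac{2}{k}$)
$462 + s{\left(H \right)} = 462 - \frac{2}{15} = \frac{6928}{15}$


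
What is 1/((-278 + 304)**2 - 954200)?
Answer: -1/953524 ≈ -1.0487e-6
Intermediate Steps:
1/((-278 + 304)**2 - 954200) = 1/(26**2 - 954200) = 1/(676 - 954200) = 1/(-953524) = -1/953524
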